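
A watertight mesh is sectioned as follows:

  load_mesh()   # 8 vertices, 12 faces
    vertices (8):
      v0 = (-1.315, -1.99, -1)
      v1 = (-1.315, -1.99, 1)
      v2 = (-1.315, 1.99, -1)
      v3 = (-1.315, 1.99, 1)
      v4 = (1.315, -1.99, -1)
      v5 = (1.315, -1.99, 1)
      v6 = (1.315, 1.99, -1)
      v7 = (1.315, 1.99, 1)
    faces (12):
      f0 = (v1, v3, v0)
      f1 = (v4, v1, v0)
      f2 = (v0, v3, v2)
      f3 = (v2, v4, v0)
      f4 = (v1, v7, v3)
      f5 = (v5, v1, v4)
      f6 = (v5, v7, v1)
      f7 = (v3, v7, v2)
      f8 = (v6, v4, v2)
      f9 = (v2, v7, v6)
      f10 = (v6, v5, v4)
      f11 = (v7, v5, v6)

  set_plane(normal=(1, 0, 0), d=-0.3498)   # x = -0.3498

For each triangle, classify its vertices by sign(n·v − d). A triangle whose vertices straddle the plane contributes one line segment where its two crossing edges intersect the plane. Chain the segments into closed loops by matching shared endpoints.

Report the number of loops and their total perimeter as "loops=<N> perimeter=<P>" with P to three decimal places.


loops=1 perimeter=11.960

Straddling triangles (8 of 12):
  (v4,v1,v0) [+--] → (-0.3498, -1.99, 0.266008)–(-0.3498, -1.99, -1)  len=1.2660
  (v2,v4,v0) [-+-] → (-0.3498, 0.529355, -1)–(-0.3498, -1.99, -1)  len=2.5194
  (v1,v7,v3) [-+-] → (-0.3498, -0.529355, 1)–(-0.3498, 1.99, 1)  len=2.5194
  (v5,v1,v4) [+-+] → (-0.3498, -1.99, 1)–(-0.3498, -1.99, 0.266008)  len=0.7340
  (v5,v7,v1) [++-] → (-0.3498, -0.529355, 1)–(-0.3498, -1.99, 1)  len=1.4606
  (v3,v7,v2) [-+-] → (-0.3498, 1.99, 1)–(-0.3498, 1.99, -0.266008)  len=1.2660
  (v6,v4,v2) [++-] → (-0.3498, 0.529355, -1)–(-0.3498, 1.99, -1)  len=1.4606
  (v2,v7,v6) [-++] → (-0.3498, 1.99, -0.266008)–(-0.3498, 1.99, -1)  len=0.7340

Chained into 1 loop(s):
  loop 1: 8 segments, perimeter = 11.9600
Total perimeter = 11.960


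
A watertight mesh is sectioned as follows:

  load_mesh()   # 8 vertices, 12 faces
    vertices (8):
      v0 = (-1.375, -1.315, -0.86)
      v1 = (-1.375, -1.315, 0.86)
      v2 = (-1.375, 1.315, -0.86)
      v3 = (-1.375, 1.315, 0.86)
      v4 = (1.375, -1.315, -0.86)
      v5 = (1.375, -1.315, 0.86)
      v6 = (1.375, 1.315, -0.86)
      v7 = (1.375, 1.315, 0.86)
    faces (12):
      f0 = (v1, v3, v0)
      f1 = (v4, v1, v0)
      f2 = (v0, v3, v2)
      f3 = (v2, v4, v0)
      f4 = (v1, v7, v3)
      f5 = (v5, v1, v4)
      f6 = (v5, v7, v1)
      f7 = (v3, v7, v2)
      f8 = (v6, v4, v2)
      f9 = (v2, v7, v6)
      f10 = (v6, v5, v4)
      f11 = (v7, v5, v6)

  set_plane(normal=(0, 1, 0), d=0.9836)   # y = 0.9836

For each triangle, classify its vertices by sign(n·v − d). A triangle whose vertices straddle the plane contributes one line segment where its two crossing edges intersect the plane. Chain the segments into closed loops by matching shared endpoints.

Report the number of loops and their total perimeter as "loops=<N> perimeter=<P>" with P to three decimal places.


Straddling triangles (8 of 12):
  (v1,v3,v0) [-+-] → (-1.375, 0.9836, 0.86)–(-1.375, 0.9836, 0.643267)  len=0.2167
  (v0,v3,v2) [-++] → (-1.375, 0.9836, 0.643267)–(-1.375, 0.9836, -0.86)  len=1.5033
  (v2,v4,v0) [+--] → (-1.02848, 0.9836, -0.86)–(-1.375, 0.9836, -0.86)  len=0.3465
  (v1,v7,v3) [-++] → (1.02848, 0.9836, 0.86)–(-1.375, 0.9836, 0.86)  len=2.4035
  (v5,v7,v1) [-+-] → (1.375, 0.9836, 0.86)–(1.02848, 0.9836, 0.86)  len=0.3465
  (v6,v4,v2) [+-+] → (1.375, 0.9836, -0.86)–(-1.02848, 0.9836, -0.86)  len=2.4035
  (v6,v5,v4) [+--] → (1.375, 0.9836, -0.643267)–(1.375, 0.9836, -0.86)  len=0.2167
  (v7,v5,v6) [+-+] → (1.375, 0.9836, 0.86)–(1.375, 0.9836, -0.643267)  len=1.5033

Chained into 1 loop(s):
  loop 1: 8 segments, perimeter = 8.9400
Total perimeter = 8.940

loops=1 perimeter=8.940


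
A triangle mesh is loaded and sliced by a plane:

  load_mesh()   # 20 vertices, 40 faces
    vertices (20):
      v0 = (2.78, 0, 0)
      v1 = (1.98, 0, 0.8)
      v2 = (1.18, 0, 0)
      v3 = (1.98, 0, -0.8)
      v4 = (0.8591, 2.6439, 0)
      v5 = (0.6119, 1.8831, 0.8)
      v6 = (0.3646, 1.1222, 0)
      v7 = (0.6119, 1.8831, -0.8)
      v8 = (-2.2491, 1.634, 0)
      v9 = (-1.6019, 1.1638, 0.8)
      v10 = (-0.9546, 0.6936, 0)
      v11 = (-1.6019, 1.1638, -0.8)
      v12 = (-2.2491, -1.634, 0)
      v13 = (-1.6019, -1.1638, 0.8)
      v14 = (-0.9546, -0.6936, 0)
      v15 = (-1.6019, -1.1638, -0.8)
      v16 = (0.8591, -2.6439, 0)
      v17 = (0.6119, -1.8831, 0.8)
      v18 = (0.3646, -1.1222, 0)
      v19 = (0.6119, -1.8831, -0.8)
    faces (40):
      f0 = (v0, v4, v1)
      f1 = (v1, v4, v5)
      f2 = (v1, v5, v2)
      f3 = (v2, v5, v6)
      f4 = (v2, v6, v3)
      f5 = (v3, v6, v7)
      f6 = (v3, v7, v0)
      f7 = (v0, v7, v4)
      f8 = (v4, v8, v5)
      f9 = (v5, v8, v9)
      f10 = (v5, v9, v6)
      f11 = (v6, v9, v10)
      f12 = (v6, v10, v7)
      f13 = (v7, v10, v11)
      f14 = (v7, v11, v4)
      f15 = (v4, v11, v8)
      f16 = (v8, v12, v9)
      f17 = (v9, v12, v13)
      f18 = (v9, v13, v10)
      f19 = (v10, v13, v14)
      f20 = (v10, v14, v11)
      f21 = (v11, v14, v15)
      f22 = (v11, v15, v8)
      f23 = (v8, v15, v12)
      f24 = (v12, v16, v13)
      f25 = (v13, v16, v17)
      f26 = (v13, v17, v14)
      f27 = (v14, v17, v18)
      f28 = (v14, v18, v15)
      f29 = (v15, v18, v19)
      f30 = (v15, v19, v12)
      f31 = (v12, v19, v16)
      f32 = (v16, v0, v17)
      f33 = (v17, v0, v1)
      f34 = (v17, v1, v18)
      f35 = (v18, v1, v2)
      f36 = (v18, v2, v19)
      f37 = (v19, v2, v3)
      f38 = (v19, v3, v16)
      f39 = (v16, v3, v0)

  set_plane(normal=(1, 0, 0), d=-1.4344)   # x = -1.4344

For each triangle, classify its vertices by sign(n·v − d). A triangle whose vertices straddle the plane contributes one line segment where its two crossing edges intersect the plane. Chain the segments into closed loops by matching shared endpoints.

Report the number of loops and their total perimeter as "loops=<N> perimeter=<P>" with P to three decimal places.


Straddling triangles (18 of 40):
  (v4,v8,v5) [+-+] → (-1.4344, 1.89871, 0)–(-1.4344, 1.70493, 0.227808)  len=0.2991
  (v5,v8,v9) [+--] → (-1.4344, 1.70493, 0.227808)–(-1.4344, 1.21822, 0.8)  len=0.7512
  (v5,v9,v6) [+-+] → (-1.4344, 1.21822, 0.8)–(-1.4344, 1.16026, 0.731859)  len=0.0895
  (v6,v9,v10) [+-+] → (-1.4344, 1.16026, 0.731859)–(-1.4344, 1.04213, 0.592986)  len=0.1823
  (v7,v10,v11) [++-] → (-1.4344, 1.04213, -0.592986)–(-1.4344, 1.21822, -0.8)  len=0.2718
  (v7,v11,v4) [+-+] → (-1.4344, 1.21822, -0.8)–(-1.4344, 1.26454, -0.745551)  len=0.0715
  (v4,v11,v8) [+--] → (-1.4344, 1.26454, -0.745551)–(-1.4344, 1.89871, 0)  len=0.9788
  (v9,v13,v10) [--+] → (-1.4344, -0.683166, 0.592986)–(-1.4344, 1.04213, 0.592986)  len=1.7253
  (v10,v13,v14) [+-+] → (-1.4344, -0.683166, 0.592986)–(-1.4344, -1.04213, 0.592986)  len=0.3590
  (v10,v14,v11) [++-] → (-1.4344, 0.683166, -0.592986)–(-1.4344, 1.04213, -0.592986)  len=0.3590
  (v11,v14,v15) [-+-] → (-1.4344, 0.683166, -0.592986)–(-1.4344, -1.04213, -0.592986)  len=1.7253
  (v12,v16,v13) [-+-] → (-1.4344, -1.89871, 0)–(-1.4344, -1.26454, 0.745551)  len=0.9788
  (v13,v16,v17) [-++] → (-1.4344, -1.26454, 0.745551)–(-1.4344, -1.21822, 0.8)  len=0.0715
  (v13,v17,v14) [-++] → (-1.4344, -1.21822, 0.8)–(-1.4344, -1.04213, 0.592986)  len=0.2718
  (v14,v18,v15) [++-] → (-1.4344, -1.16026, -0.731859)–(-1.4344, -1.04213, -0.592986)  len=0.1823
  (v15,v18,v19) [-++] → (-1.4344, -1.16026, -0.731859)–(-1.4344, -1.21822, -0.8)  len=0.0895
  (v15,v19,v12) [-+-] → (-1.4344, -1.21822, -0.8)–(-1.4344, -1.70493, -0.227808)  len=0.7512
  (v12,v19,v16) [-++] → (-1.4344, -1.70493, -0.227808)–(-1.4344, -1.89871, 0)  len=0.2991

Chained into 1 loop(s):
  loop 1: 18 segments, perimeter = 9.4567
Total perimeter = 9.457

loops=1 perimeter=9.457


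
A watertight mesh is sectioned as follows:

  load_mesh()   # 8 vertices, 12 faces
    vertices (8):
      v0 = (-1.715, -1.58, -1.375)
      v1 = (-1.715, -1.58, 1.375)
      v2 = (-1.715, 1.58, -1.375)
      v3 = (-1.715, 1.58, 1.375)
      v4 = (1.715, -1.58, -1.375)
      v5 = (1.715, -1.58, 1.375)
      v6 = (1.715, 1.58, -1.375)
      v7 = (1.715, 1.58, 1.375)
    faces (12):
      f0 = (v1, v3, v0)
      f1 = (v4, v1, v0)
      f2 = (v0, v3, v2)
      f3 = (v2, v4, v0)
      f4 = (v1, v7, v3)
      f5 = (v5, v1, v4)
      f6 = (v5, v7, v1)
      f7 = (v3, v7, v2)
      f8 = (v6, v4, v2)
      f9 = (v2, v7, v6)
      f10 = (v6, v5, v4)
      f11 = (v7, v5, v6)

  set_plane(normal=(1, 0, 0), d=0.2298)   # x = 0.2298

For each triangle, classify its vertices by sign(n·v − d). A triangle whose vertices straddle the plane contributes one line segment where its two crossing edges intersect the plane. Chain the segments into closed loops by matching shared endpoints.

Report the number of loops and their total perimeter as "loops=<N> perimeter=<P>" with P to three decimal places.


loops=1 perimeter=11.820

Straddling triangles (8 of 12):
  (v4,v1,v0) [+--] → (0.2298, -1.58, -0.184242)–(0.2298, -1.58, -1.375)  len=1.1908
  (v2,v4,v0) [-+-] → (0.2298, -0.211711, -1.375)–(0.2298, -1.58, -1.375)  len=1.3683
  (v1,v7,v3) [-+-] → (0.2298, 0.211711, 1.375)–(0.2298, 1.58, 1.375)  len=1.3683
  (v5,v1,v4) [+-+] → (0.2298, -1.58, 1.375)–(0.2298, -1.58, -0.184242)  len=1.5592
  (v5,v7,v1) [++-] → (0.2298, 0.211711, 1.375)–(0.2298, -1.58, 1.375)  len=1.7917
  (v3,v7,v2) [-+-] → (0.2298, 1.58, 1.375)–(0.2298, 1.58, 0.184242)  len=1.1908
  (v6,v4,v2) [++-] → (0.2298, -0.211711, -1.375)–(0.2298, 1.58, -1.375)  len=1.7917
  (v2,v7,v6) [-++] → (0.2298, 1.58, 0.184242)–(0.2298, 1.58, -1.375)  len=1.5592

Chained into 1 loop(s):
  loop 1: 8 segments, perimeter = 11.8200
Total perimeter = 11.820


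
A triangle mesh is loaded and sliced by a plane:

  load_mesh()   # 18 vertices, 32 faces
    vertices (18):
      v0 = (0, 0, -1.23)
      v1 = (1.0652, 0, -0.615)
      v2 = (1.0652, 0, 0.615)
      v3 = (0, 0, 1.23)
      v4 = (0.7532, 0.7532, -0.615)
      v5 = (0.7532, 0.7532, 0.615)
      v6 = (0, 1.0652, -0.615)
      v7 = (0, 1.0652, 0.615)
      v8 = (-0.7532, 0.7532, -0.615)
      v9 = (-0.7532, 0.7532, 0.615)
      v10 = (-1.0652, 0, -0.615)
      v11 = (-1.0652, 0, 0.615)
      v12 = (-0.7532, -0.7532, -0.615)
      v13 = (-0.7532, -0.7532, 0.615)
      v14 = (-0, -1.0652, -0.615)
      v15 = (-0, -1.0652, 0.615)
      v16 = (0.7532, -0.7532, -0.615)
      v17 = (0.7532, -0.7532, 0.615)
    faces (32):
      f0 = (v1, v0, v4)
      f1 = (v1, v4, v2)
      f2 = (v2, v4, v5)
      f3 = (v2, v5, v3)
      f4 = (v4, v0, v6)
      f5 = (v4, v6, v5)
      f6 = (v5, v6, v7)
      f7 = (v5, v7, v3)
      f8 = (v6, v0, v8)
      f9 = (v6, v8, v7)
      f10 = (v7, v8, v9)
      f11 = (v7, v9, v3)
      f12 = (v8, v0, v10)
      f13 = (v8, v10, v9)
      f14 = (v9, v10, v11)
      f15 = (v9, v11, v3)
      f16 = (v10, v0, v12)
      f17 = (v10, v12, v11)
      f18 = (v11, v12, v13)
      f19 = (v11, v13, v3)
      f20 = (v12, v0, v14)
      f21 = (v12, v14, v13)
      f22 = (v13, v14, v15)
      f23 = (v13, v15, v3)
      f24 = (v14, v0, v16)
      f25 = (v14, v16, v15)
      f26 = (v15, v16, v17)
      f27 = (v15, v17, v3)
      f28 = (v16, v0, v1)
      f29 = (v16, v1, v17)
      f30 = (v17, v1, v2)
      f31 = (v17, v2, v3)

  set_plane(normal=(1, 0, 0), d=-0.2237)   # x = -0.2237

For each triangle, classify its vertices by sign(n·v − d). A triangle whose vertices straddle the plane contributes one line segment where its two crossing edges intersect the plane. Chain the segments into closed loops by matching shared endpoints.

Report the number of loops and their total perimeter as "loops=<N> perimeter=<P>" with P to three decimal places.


Straddling triangles (12 of 32):
  (v6,v0,v8) [++-] → (-0.2237, 0.2237, -1.04735)–(-0.2237, 0.972536, -0.615)  len=0.8647
  (v6,v8,v7) [+-+] → (-0.2237, 0.972536, -0.615)–(-0.2237, 0.972536, 0.249691)  len=0.8647
  (v7,v8,v9) [+--] → (-0.2237, 0.972536, 0.249691)–(-0.2237, 0.972536, 0.615)  len=0.3653
  (v7,v9,v3) [+-+] → (-0.2237, 0.972536, 0.615)–(-0.2237, 0.2237, 1.04735)  len=0.8647
  (v8,v0,v10) [-+-] → (-0.2237, 0.2237, -1.04735)–(-0.2237, 0, -1.10085)  len=0.2300
  (v9,v11,v3) [--+] → (-0.2237, 0, 1.10085)–(-0.2237, 0.2237, 1.04735)  len=0.2300
  (v10,v0,v12) [-+-] → (-0.2237, 0, -1.10085)–(-0.2237, -0.2237, -1.04735)  len=0.2300
  (v11,v13,v3) [--+] → (-0.2237, -0.2237, 1.04735)–(-0.2237, 0, 1.10085)  len=0.2300
  (v12,v0,v14) [-++] → (-0.2237, -0.2237, -1.04735)–(-0.2237, -0.972536, -0.615)  len=0.8647
  (v12,v14,v13) [-+-] → (-0.2237, -0.972536, -0.615)–(-0.2237, -0.972536, -0.249691)  len=0.3653
  (v13,v14,v15) [-++] → (-0.2237, -0.972536, -0.249691)–(-0.2237, -0.972536, 0.615)  len=0.8647
  (v13,v15,v3) [-++] → (-0.2237, -0.972536, 0.615)–(-0.2237, -0.2237, 1.04735)  len=0.8647

Chained into 1 loop(s):
  loop 1: 12 segments, perimeter = 6.8388
Total perimeter = 6.839

loops=1 perimeter=6.839


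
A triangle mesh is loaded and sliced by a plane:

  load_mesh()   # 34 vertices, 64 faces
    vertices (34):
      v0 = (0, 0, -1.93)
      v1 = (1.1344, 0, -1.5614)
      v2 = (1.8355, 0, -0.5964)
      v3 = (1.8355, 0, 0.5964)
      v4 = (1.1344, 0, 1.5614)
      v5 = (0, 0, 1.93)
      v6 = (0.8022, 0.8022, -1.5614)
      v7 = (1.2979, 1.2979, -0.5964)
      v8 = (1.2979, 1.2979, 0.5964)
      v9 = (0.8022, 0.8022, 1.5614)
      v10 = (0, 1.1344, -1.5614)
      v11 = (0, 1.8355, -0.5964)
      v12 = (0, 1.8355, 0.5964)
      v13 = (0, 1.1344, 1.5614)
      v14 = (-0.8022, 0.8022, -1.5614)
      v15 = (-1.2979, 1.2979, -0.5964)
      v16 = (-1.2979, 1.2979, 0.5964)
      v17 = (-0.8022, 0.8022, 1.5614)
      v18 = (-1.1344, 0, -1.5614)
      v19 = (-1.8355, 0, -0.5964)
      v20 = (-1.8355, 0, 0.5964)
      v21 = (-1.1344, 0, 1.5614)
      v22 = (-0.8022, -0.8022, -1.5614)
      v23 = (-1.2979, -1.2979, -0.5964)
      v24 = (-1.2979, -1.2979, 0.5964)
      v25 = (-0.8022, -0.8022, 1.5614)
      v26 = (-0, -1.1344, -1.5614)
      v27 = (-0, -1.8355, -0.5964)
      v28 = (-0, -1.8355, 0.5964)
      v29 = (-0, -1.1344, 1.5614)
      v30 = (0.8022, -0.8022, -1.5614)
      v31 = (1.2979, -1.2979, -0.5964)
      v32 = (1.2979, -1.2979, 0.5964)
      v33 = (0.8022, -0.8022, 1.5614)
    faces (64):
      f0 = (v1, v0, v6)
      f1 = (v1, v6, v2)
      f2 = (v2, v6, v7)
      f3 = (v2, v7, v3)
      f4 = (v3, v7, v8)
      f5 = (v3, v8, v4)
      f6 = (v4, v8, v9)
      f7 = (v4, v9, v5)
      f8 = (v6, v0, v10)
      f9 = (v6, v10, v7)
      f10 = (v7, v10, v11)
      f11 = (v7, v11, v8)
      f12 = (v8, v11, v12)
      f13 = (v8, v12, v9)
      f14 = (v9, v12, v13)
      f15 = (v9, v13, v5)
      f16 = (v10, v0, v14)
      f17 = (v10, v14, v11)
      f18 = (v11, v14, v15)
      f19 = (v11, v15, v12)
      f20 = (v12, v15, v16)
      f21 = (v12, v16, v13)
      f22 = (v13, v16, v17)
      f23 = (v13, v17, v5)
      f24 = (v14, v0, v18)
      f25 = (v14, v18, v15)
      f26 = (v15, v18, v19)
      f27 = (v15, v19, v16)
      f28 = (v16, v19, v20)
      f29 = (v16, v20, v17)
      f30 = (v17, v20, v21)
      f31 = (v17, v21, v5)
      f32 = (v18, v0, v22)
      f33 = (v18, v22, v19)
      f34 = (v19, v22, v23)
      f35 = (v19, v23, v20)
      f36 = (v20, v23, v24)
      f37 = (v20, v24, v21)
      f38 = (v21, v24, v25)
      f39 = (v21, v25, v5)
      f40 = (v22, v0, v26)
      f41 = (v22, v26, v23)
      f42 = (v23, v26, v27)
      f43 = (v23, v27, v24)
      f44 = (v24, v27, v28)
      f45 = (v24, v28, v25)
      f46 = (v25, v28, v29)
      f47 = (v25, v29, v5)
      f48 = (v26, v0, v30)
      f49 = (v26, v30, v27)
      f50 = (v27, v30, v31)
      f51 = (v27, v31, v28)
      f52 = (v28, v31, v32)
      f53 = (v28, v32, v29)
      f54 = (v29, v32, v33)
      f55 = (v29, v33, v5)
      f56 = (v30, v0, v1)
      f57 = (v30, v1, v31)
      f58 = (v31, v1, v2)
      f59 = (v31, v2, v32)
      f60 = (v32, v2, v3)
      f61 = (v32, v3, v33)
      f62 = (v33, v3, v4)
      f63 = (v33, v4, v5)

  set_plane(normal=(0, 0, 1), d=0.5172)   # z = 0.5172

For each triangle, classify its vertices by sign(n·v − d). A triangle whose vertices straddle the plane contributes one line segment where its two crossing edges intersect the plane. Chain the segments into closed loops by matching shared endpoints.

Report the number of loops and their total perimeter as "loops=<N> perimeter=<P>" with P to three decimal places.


loops=1 perimeter=11.239

Straddling triangles (16 of 64):
  (v2,v7,v3) [--+] → (1.7998, 0.0861785, 0.5172)–(1.8355, 0, 0.5172)  len=0.0933
  (v3,v7,v8) [+-+] → (1.7998, 0.0861785, 0.5172)–(1.2979, 1.2979, 0.5172)  len=1.3116
  (v7,v11,v8) [--+] → (1.21172, 1.3336, 0.5172)–(1.2979, 1.2979, 0.5172)  len=0.0933
  (v8,v11,v12) [+-+] → (1.21172, 1.3336, 0.5172)–(0, 1.8355, 0.5172)  len=1.3116
  (v11,v15,v12) [--+] → (-0.0861785, 1.7998, 0.5172)–(0, 1.8355, 0.5172)  len=0.0933
  (v12,v15,v16) [+-+] → (-0.0861785, 1.7998, 0.5172)–(-1.2979, 1.2979, 0.5172)  len=1.3116
  (v15,v19,v16) [--+] → (-1.3336, 1.21172, 0.5172)–(-1.2979, 1.2979, 0.5172)  len=0.0933
  (v16,v19,v20) [+-+] → (-1.3336, 1.21172, 0.5172)–(-1.8355, 0, 0.5172)  len=1.3116
  (v19,v23,v20) [--+] → (-1.7998, -0.0861785, 0.5172)–(-1.8355, 0, 0.5172)  len=0.0933
  (v20,v23,v24) [+-+] → (-1.7998, -0.0861785, 0.5172)–(-1.2979, -1.2979, 0.5172)  len=1.3116
  (v23,v27,v24) [--+] → (-1.21172, -1.3336, 0.5172)–(-1.2979, -1.2979, 0.5172)  len=0.0933
  (v24,v27,v28) [+-+] → (-1.21172, -1.3336, 0.5172)–(0, -1.8355, 0.5172)  len=1.3116
  (v27,v31,v28) [--+] → (0.0861785, -1.7998, 0.5172)–(0, -1.8355, 0.5172)  len=0.0933
  (v28,v31,v32) [+-+] → (0.0861785, -1.7998, 0.5172)–(1.2979, -1.2979, 0.5172)  len=1.3116
  (v31,v2,v32) [--+] → (1.3336, -1.21172, 0.5172)–(1.2979, -1.2979, 0.5172)  len=0.0933
  (v32,v2,v3) [+-+] → (1.3336, -1.21172, 0.5172)–(1.8355, 0, 0.5172)  len=1.3116

Chained into 1 loop(s):
  loop 1: 16 segments, perimeter = 11.2387
Total perimeter = 11.239


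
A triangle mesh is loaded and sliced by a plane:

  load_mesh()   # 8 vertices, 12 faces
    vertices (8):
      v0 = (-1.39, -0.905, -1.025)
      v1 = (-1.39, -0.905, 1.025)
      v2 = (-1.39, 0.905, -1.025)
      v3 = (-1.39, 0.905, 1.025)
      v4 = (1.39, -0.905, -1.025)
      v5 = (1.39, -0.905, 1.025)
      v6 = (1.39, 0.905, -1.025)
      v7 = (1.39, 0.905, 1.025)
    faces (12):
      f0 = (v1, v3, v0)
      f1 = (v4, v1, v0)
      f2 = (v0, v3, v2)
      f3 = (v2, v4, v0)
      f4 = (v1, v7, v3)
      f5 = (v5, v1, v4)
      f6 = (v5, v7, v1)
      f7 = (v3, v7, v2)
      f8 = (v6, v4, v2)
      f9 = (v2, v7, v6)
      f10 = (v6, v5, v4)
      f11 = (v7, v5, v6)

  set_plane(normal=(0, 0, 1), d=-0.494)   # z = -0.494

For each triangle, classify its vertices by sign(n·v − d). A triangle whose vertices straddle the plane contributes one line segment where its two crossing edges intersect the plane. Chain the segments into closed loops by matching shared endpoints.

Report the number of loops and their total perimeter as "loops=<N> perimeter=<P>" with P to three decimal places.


Straddling triangles (8 of 12):
  (v1,v3,v0) [++-] → (-1.39, -0.436166, -0.494)–(-1.39, -0.905, -0.494)  len=0.4688
  (v4,v1,v0) [-+-] → (0.669912, -0.905, -0.494)–(-1.39, -0.905, -0.494)  len=2.0599
  (v0,v3,v2) [-+-] → (-1.39, -0.436166, -0.494)–(-1.39, 0.905, -0.494)  len=1.3412
  (v5,v1,v4) [++-] → (0.669912, -0.905, -0.494)–(1.39, -0.905, -0.494)  len=0.7201
  (v3,v7,v2) [++-] → (-0.669912, 0.905, -0.494)–(-1.39, 0.905, -0.494)  len=0.7201
  (v2,v7,v6) [-+-] → (-0.669912, 0.905, -0.494)–(1.39, 0.905, -0.494)  len=2.0599
  (v6,v5,v4) [-+-] → (1.39, 0.436166, -0.494)–(1.39, -0.905, -0.494)  len=1.3412
  (v7,v5,v6) [++-] → (1.39, 0.436166, -0.494)–(1.39, 0.905, -0.494)  len=0.4688

Chained into 1 loop(s):
  loop 1: 8 segments, perimeter = 9.1800
Total perimeter = 9.180

loops=1 perimeter=9.180


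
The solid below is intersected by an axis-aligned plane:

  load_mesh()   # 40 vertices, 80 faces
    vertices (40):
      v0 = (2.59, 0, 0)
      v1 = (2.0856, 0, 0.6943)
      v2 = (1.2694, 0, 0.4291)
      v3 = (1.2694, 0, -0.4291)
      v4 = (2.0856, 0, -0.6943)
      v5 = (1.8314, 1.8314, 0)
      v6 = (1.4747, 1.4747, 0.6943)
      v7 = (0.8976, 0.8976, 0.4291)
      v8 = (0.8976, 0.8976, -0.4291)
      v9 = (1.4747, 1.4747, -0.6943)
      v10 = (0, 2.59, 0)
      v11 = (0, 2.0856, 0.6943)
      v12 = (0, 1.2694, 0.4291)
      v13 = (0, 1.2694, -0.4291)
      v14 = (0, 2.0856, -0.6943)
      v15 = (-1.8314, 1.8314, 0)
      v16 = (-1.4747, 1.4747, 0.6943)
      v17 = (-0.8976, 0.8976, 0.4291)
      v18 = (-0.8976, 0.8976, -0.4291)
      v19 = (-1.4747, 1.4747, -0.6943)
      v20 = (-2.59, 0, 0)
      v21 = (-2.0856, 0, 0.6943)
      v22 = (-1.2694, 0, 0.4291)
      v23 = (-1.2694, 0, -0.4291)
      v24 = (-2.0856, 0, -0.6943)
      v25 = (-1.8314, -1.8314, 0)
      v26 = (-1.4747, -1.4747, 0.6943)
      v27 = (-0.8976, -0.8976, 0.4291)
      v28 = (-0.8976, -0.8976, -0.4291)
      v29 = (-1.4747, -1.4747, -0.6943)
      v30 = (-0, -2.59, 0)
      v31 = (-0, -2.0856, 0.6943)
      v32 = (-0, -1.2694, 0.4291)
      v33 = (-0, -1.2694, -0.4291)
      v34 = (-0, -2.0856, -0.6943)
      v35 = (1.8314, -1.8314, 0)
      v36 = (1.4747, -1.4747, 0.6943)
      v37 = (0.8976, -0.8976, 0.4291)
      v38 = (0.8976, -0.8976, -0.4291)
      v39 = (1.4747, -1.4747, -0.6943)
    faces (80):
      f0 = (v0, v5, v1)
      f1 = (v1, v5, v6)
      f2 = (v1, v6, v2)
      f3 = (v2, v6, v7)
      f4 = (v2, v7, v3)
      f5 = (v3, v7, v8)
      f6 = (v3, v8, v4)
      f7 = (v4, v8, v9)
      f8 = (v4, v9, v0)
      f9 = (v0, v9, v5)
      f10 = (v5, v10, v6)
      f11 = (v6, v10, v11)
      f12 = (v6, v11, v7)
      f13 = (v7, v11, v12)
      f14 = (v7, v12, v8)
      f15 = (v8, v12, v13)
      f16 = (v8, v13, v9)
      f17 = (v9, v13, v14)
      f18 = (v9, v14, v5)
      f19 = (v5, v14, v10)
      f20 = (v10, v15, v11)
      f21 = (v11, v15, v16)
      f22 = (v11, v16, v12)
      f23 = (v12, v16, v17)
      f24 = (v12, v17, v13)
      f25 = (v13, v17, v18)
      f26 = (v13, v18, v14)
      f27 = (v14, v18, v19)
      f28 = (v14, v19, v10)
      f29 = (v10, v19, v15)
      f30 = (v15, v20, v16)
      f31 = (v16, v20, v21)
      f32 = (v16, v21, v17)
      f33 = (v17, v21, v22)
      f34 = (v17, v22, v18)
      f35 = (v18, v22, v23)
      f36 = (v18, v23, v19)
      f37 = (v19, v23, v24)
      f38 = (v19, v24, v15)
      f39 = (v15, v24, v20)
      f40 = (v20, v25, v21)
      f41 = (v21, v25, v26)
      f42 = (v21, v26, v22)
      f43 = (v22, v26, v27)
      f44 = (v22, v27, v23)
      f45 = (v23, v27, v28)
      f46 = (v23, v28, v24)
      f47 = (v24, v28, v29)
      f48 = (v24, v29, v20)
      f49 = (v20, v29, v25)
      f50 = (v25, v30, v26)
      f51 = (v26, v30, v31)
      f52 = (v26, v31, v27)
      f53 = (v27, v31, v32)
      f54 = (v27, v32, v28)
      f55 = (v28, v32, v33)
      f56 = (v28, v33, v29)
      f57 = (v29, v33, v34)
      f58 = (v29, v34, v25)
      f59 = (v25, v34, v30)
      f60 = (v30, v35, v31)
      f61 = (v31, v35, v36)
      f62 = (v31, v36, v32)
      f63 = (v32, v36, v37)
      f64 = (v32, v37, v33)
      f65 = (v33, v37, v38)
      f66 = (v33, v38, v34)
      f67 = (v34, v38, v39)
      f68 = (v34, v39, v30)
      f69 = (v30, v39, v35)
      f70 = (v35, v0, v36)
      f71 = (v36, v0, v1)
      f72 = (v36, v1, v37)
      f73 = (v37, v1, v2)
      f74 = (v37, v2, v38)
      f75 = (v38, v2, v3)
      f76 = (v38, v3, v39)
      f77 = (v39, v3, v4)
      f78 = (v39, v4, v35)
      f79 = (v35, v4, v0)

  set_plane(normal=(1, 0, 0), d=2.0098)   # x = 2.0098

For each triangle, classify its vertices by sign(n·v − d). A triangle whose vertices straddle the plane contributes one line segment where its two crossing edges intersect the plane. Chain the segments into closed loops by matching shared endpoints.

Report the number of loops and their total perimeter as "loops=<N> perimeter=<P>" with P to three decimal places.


Straddling triangles (14 of 80):
  (v0,v5,v1) [+-+] → (2.0098, 1.40071, 0)–(2.0098, 0.546106, 0.487266)  len=0.9838
  (v1,v5,v6) [+--] → (2.0098, 0.546106, 0.487266)–(2.0098, 0.18298, 0.6943)  len=0.4180
  (v1,v6,v2) [+--] → (2.0098, 0.18298, 0.6943)–(2.0098, 0, 0.669671)  len=0.1846
  (v3,v8,v4) [--+] → (2.0098, 0.0572711, -0.677379)–(2.0098, 0, -0.669671)  len=0.0578
  (v4,v8,v9) [+--] → (2.0098, 0.0572711, -0.677379)–(2.0098, 0.18298, -0.6943)  len=0.1268
  (v4,v9,v0) [+-+] → (2.0098, 0.18298, -0.6943)–(2.0098, 0.767167, -0.361188)  len=0.6725
  (v0,v9,v5) [+--] → (2.0098, 0.767167, -0.361188)–(2.0098, 1.40071, 0)  len=0.7293
  (v35,v0,v36) [-+-] → (2.0098, -1.40071, 0)–(2.0098, -0.767167, 0.361188)  len=0.7293
  (v36,v0,v1) [-++] → (2.0098, -0.767167, 0.361188)–(2.0098, -0.18298, 0.6943)  len=0.6725
  (v36,v1,v37) [-+-] → (2.0098, -0.18298, 0.6943)–(2.0098, -0.0572711, 0.677379)  len=0.1268
  (v37,v1,v2) [-+-] → (2.0098, -0.0572711, 0.677379)–(2.0098, 0, 0.669671)  len=0.0578
  (v39,v3,v4) [--+] → (2.0098, 0, -0.669671)–(2.0098, -0.18298, -0.6943)  len=0.1846
  (v39,v4,v35) [-+-] → (2.0098, -0.18298, -0.6943)–(2.0098, -0.546106, -0.487266)  len=0.4180
  (v35,v4,v0) [-++] → (2.0098, -0.546106, -0.487266)–(2.0098, -1.40071, 0)  len=0.9838

Chained into 1 loop(s):
  loop 1: 14 segments, perimeter = 6.3455
Total perimeter = 6.346

loops=1 perimeter=6.346


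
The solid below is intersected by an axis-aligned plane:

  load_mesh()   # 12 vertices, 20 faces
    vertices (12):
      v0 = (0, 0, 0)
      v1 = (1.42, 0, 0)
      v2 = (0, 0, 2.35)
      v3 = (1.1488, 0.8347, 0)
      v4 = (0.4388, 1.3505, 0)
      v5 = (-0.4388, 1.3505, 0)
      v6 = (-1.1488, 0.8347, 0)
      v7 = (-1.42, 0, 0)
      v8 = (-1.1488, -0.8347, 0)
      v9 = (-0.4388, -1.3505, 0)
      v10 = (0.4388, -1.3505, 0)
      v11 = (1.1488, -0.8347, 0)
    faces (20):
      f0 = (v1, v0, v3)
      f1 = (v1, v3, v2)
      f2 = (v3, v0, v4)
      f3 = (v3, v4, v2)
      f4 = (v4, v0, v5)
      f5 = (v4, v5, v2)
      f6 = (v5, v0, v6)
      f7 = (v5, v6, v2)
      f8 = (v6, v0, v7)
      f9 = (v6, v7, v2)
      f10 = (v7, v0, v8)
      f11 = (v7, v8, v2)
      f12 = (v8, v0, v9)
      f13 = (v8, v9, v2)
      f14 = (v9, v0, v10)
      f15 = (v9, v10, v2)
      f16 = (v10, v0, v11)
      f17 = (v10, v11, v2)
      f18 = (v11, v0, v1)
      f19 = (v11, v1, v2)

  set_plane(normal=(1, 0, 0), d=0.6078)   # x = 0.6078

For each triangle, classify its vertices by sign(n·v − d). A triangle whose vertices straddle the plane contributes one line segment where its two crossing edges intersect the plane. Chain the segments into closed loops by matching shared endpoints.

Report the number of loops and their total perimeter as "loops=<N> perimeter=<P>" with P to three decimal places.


loops=1 perimeter=6.173

Straddling triangles (8 of 20):
  (v1,v0,v3) [+-+] → (0.6078, 0, 0)–(0.6078, 0.441618, 0)  len=0.4416
  (v1,v3,v2) [++-] → (0.6078, 0.441618, 1.10668)–(0.6078, 0, 1.34413)  len=0.5014
  (v3,v0,v4) [+--] → (0.6078, 0.441618, 0)–(0.6078, 1.22773, 0)  len=0.7861
  (v3,v4,v2) [+--] → (0.6078, 1.22773, 0)–(0.6078, 0.441618, 1.10668)  len=1.3575
  (v10,v0,v11) [--+] → (0.6078, -0.441618, 0)–(0.6078, -1.22773, 0)  len=0.7861
  (v10,v11,v2) [-+-] → (0.6078, -1.22773, 0)–(0.6078, -0.441618, 1.10668)  len=1.3575
  (v11,v0,v1) [+-+] → (0.6078, -0.441618, 0)–(0.6078, 0, 0)  len=0.4416
  (v11,v1,v2) [++-] → (0.6078, 0, 1.34413)–(0.6078, -0.441618, 1.10668)  len=0.5014

Chained into 1 loop(s):
  loop 1: 8 segments, perimeter = 6.1732
Total perimeter = 6.173


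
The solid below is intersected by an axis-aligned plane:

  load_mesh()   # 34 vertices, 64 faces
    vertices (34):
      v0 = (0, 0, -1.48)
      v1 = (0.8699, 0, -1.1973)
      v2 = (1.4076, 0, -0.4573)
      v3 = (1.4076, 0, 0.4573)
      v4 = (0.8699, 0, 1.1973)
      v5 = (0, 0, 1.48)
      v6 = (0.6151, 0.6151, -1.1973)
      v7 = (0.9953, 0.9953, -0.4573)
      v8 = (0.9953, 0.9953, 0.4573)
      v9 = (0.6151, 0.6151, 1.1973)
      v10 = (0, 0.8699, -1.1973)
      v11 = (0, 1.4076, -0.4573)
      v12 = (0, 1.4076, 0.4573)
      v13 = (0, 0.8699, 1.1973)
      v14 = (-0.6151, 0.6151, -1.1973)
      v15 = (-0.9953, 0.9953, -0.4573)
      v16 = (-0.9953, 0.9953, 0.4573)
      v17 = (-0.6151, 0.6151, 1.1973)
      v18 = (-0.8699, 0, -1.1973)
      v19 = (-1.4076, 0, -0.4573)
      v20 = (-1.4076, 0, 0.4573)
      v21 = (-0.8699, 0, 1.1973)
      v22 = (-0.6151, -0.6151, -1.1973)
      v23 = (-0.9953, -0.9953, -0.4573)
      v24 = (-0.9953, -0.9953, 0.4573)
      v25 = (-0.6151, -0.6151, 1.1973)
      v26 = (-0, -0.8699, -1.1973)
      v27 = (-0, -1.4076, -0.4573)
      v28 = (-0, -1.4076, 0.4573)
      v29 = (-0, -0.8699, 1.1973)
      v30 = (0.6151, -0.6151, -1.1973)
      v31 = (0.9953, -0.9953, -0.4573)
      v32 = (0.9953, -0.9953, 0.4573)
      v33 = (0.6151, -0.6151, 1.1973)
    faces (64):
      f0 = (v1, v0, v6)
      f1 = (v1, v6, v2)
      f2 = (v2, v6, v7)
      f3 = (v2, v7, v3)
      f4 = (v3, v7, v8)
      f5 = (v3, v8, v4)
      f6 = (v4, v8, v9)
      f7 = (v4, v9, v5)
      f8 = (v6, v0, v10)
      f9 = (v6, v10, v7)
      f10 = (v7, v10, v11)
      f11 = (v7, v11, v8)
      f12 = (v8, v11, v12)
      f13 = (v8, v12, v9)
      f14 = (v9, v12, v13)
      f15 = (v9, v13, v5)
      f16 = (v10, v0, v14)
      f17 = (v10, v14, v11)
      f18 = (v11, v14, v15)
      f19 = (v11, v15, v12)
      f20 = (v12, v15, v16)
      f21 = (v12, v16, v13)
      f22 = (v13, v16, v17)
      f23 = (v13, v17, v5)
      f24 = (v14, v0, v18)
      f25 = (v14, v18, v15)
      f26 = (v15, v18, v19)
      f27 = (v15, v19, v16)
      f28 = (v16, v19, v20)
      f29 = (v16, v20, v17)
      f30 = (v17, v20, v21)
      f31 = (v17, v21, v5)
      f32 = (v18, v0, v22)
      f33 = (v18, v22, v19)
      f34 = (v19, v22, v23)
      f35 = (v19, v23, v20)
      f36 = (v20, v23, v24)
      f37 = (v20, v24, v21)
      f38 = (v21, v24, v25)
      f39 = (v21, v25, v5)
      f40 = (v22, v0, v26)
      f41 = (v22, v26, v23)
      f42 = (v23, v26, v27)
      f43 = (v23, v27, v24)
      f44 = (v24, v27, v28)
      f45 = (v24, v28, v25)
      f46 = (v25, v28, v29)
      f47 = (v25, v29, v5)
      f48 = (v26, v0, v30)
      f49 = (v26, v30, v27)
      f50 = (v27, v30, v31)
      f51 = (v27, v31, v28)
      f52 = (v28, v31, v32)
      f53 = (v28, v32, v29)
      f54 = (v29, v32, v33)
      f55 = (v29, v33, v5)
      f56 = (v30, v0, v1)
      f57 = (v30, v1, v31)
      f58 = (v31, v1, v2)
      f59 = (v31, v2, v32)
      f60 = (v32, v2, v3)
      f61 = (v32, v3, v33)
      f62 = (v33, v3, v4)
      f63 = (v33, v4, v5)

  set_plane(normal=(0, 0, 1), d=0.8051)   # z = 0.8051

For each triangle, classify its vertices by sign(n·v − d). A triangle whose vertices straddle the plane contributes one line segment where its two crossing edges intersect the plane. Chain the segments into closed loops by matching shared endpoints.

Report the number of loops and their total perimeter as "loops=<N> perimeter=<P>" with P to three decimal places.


loops=1 perimeter=7.071

Straddling triangles (16 of 64):
  (v3,v8,v4) [--+] → (0.936362, 0.527509, 0.8051)–(1.15488, 0, 0.8051)  len=0.5710
  (v4,v8,v9) [+-+] → (0.936362, 0.527509, 0.8051)–(0.816606, 0.816606, 0.8051)  len=0.3129
  (v8,v12,v9) [--+] → (0.289097, 1.03512, 0.8051)–(0.816606, 0.816606, 0.8051)  len=0.5710
  (v9,v12,v13) [+-+] → (0.289097, 1.03513, 0.8051)–(0, 1.15488, 0.8051)  len=0.3129
  (v12,v16,v13) [--+] → (-0.527509, 0.936362, 0.8051)–(0, 1.15488, 0.8051)  len=0.5710
  (v13,v16,v17) [+-+] → (-0.527509, 0.936362, 0.8051)–(-0.816606, 0.816606, 0.8051)  len=0.3129
  (v16,v20,v17) [--+] → (-1.03512, 0.289097, 0.8051)–(-0.816606, 0.816606, 0.8051)  len=0.5710
  (v17,v20,v21) [+-+] → (-1.03513, 0.289097, 0.8051)–(-1.15488, 0, 0.8051)  len=0.3129
  (v20,v24,v21) [--+] → (-0.936362, -0.527509, 0.8051)–(-1.15488, 0, 0.8051)  len=0.5710
  (v21,v24,v25) [+-+] → (-0.936362, -0.527509, 0.8051)–(-0.816606, -0.816606, 0.8051)  len=0.3129
  (v24,v28,v25) [--+] → (-0.289097, -1.03512, 0.8051)–(-0.816606, -0.816606, 0.8051)  len=0.5710
  (v25,v28,v29) [+-+] → (-0.289097, -1.03513, 0.8051)–(0, -1.15488, 0.8051)  len=0.3129
  (v28,v32,v29) [--+] → (0.527509, -0.936362, 0.8051)–(0, -1.15488, 0.8051)  len=0.5710
  (v29,v32,v33) [+-+] → (0.527509, -0.936362, 0.8051)–(0.816606, -0.816606, 0.8051)  len=0.3129
  (v32,v3,v33) [--+] → (1.03512, -0.289097, 0.8051)–(0.816606, -0.816606, 0.8051)  len=0.5710
  (v33,v3,v4) [+-+] → (1.03513, -0.289097, 0.8051)–(1.15488, 0, 0.8051)  len=0.3129

Chained into 1 loop(s):
  loop 1: 16 segments, perimeter = 7.0712
Total perimeter = 7.071


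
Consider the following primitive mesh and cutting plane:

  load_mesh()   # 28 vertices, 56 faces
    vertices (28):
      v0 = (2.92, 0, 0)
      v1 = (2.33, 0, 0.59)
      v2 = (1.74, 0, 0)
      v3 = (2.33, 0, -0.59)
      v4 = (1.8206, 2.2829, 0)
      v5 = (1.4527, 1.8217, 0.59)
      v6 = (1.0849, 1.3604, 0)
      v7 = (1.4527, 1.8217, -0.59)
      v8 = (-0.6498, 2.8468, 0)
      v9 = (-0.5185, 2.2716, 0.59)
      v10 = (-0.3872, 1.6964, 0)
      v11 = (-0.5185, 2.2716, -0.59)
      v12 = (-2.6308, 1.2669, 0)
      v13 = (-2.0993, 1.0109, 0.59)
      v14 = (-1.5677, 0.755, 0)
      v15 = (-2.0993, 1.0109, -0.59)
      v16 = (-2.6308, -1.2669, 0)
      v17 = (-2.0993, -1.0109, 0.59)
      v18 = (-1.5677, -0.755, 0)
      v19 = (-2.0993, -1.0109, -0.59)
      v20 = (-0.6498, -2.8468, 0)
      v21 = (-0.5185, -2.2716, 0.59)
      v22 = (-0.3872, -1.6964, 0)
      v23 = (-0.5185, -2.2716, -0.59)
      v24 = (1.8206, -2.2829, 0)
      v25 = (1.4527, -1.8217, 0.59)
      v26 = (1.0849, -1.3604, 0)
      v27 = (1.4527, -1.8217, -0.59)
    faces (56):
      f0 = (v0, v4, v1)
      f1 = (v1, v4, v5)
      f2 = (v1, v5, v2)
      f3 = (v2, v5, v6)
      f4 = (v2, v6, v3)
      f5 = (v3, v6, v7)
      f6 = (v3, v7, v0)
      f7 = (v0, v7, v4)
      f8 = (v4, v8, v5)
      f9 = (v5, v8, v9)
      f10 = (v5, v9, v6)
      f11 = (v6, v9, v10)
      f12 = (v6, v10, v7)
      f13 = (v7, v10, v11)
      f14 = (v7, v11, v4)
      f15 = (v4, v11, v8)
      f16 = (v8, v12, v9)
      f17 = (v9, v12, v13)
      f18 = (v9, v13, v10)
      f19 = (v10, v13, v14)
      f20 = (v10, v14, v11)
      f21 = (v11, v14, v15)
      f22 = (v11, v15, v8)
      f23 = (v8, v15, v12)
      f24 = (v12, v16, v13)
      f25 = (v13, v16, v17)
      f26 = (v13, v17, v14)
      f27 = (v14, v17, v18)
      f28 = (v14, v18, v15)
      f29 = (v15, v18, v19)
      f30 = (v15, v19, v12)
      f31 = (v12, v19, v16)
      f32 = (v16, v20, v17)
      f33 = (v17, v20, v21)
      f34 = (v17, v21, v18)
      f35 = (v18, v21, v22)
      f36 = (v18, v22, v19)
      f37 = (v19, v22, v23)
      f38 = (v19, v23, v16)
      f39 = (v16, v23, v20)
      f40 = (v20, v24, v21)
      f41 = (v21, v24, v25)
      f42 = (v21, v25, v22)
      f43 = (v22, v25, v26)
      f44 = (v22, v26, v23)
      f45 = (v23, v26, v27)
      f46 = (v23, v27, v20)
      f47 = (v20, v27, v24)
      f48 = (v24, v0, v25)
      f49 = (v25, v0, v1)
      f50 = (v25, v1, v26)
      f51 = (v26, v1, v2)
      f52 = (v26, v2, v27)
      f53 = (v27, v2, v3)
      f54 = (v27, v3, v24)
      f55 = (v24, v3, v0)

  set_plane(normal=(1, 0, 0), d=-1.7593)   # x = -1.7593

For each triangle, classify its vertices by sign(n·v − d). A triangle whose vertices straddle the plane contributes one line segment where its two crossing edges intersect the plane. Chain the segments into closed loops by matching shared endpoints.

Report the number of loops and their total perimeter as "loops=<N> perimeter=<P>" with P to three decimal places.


loops=1 perimeter=9.293

Straddling triangles (18 of 56):
  (v8,v12,v9) [+-+] → (-1.7593, 1.96194, 0)–(-1.7593, 1.68142, 0.243424)  len=0.3714
  (v9,v12,v13) [+--] → (-1.7593, 1.68142, 0.243424)–(-1.7593, 1.28205, 0.59)  len=0.5288
  (v9,v13,v10) [+-+] → (-1.7593, 1.28205, 0.59)–(-1.7593, 1.14703, 0.472834)  len=0.1788
  (v10,v13,v14) [+-+] → (-1.7593, 1.14703, 0.472834)–(-1.7593, 0.847232, 0.212649)  len=0.3970
  (v11,v14,v15) [++-] → (-1.7593, 0.847232, -0.212649)–(-1.7593, 1.28205, -0.59)  len=0.5757
  (v11,v15,v8) [+-+] → (-1.7593, 1.28205, -0.59)–(-1.7593, 1.44154, -0.451607)  len=0.2112
  (v8,v15,v12) [+--] → (-1.7593, 1.44154, -0.451607)–(-1.7593, 1.96194, 0)  len=0.6890
  (v13,v17,v14) [--+] → (-1.7593, 0.118532, 0.212649)–(-1.7593, 0.847232, 0.212649)  len=0.7287
  (v14,v17,v18) [+-+] → (-1.7593, 0.118532, 0.212649)–(-1.7593, -0.847232, 0.212649)  len=0.9658
  (v14,v18,v15) [++-] → (-1.7593, -0.118532, -0.212649)–(-1.7593, 0.847232, -0.212649)  len=0.9658
  (v15,v18,v19) [-+-] → (-1.7593, -0.118532, -0.212649)–(-1.7593, -0.847232, -0.212649)  len=0.7287
  (v16,v20,v17) [-+-] → (-1.7593, -1.96194, 0)–(-1.7593, -1.44154, 0.451607)  len=0.6890
  (v17,v20,v21) [-++] → (-1.7593, -1.44154, 0.451607)–(-1.7593, -1.28205, 0.59)  len=0.2112
  (v17,v21,v18) [-++] → (-1.7593, -1.28205, 0.59)–(-1.7593, -0.847232, 0.212649)  len=0.5757
  (v18,v22,v19) [++-] → (-1.7593, -1.14703, -0.472834)–(-1.7593, -0.847232, -0.212649)  len=0.3970
  (v19,v22,v23) [-++] → (-1.7593, -1.14703, -0.472834)–(-1.7593, -1.28205, -0.59)  len=0.1788
  (v19,v23,v16) [-+-] → (-1.7593, -1.28205, -0.59)–(-1.7593, -1.68142, -0.243424)  len=0.5288
  (v16,v23,v20) [-++] → (-1.7593, -1.68142, -0.243424)–(-1.7593, -1.96194, 0)  len=0.3714

Chained into 1 loop(s):
  loop 1: 18 segments, perimeter = 9.2926
Total perimeter = 9.293


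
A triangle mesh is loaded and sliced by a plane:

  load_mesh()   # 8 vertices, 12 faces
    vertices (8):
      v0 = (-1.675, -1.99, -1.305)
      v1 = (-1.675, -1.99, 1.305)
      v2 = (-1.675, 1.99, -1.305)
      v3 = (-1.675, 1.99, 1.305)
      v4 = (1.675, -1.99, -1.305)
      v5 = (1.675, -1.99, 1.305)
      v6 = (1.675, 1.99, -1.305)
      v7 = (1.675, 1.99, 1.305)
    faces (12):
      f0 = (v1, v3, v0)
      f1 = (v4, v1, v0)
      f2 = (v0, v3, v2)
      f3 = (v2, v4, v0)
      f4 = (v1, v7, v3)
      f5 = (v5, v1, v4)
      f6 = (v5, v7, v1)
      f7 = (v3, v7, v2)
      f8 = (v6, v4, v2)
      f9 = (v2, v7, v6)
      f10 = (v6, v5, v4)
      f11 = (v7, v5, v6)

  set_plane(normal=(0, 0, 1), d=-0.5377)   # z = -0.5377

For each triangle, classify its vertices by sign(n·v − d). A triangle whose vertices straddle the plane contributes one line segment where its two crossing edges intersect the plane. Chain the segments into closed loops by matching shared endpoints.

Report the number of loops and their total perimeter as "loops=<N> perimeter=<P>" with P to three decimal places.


loops=1 perimeter=14.660

Straddling triangles (8 of 12):
  (v1,v3,v0) [++-] → (-1.675, -0.819941, -0.5377)–(-1.675, -1.99, -0.5377)  len=1.1701
  (v4,v1,v0) [-+-] → (0.690151, -1.99, -0.5377)–(-1.675, -1.99, -0.5377)  len=2.3652
  (v0,v3,v2) [-+-] → (-1.675, -0.819941, -0.5377)–(-1.675, 1.99, -0.5377)  len=2.8099
  (v5,v1,v4) [++-] → (0.690151, -1.99, -0.5377)–(1.675, -1.99, -0.5377)  len=0.9848
  (v3,v7,v2) [++-] → (-0.690151, 1.99, -0.5377)–(-1.675, 1.99, -0.5377)  len=0.9848
  (v2,v7,v6) [-+-] → (-0.690151, 1.99, -0.5377)–(1.675, 1.99, -0.5377)  len=2.3652
  (v6,v5,v4) [-+-] → (1.675, 0.819941, -0.5377)–(1.675, -1.99, -0.5377)  len=2.8099
  (v7,v5,v6) [++-] → (1.675, 0.819941, -0.5377)–(1.675, 1.99, -0.5377)  len=1.1701

Chained into 1 loop(s):
  loop 1: 8 segments, perimeter = 14.6600
Total perimeter = 14.660


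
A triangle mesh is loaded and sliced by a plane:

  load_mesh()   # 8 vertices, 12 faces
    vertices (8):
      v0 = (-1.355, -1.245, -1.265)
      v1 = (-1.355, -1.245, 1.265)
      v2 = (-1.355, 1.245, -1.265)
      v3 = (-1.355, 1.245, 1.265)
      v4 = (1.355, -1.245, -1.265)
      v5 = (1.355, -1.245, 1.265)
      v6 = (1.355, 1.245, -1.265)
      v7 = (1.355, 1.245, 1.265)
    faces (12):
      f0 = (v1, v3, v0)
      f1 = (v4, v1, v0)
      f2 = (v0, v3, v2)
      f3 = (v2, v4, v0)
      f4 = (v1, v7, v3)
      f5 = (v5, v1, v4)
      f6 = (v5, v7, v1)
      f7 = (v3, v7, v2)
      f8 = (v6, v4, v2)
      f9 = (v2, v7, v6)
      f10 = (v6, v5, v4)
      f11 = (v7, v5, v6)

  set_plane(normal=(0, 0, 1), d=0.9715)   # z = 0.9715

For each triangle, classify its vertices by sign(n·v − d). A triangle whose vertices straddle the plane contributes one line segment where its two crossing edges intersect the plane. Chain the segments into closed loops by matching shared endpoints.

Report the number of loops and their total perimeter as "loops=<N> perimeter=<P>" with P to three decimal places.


loops=1 perimeter=10.400

Straddling triangles (8 of 12):
  (v1,v3,v0) [++-] → (-1.355, 0.95614, 0.9715)–(-1.355, -1.245, 0.9715)  len=2.2011
  (v4,v1,v0) [-+-] → (-1.04062, -1.245, 0.9715)–(-1.355, -1.245, 0.9715)  len=0.3144
  (v0,v3,v2) [-+-] → (-1.355, 0.95614, 0.9715)–(-1.355, 1.245, 0.9715)  len=0.2889
  (v5,v1,v4) [++-] → (-1.04062, -1.245, 0.9715)–(1.355, -1.245, 0.9715)  len=2.3956
  (v3,v7,v2) [++-] → (1.04062, 1.245, 0.9715)–(-1.355, 1.245, 0.9715)  len=2.3956
  (v2,v7,v6) [-+-] → (1.04062, 1.245, 0.9715)–(1.355, 1.245, 0.9715)  len=0.3144
  (v6,v5,v4) [-+-] → (1.355, -0.95614, 0.9715)–(1.355, -1.245, 0.9715)  len=0.2889
  (v7,v5,v6) [++-] → (1.355, -0.95614, 0.9715)–(1.355, 1.245, 0.9715)  len=2.2011

Chained into 1 loop(s):
  loop 1: 8 segments, perimeter = 10.4000
Total perimeter = 10.400
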